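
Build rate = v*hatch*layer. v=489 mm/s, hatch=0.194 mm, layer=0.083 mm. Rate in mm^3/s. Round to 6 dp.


Rate = 489 * 0.194 * 0.083 = 7.873878 mm^3/s


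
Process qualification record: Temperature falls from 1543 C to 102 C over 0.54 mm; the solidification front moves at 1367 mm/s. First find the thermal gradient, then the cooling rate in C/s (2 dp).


G = (1543-102)/0.54 = 2668.51851852 C/mm
CR = 2668.51851852 * 1367 = 3647864.81 C/s


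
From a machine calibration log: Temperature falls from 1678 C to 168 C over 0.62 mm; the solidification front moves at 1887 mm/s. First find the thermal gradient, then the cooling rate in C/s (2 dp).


G = (1678-168)/0.62 = 2435.48387097 C/mm
CR = 2435.48387097 * 1887 = 4595758.06 C/s


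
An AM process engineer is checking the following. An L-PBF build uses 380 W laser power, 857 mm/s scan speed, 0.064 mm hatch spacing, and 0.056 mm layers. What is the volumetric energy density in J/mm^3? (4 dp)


E = 380 / (857*0.064*0.056) = 123.7185 J/mm^3


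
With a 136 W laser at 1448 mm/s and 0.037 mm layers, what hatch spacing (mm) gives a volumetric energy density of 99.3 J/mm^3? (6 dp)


h = 136 / (99.3*1448*0.037) = 0.025563 mm


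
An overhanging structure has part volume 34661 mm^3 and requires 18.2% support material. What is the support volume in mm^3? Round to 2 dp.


V_support = 34661 * 0.182 = 6308.3 mm^3


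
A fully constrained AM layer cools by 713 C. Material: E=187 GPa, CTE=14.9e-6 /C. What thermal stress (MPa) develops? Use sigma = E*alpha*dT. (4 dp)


sigma = 187*1000 * 14.9e-6 * 713 = 1986.6319 MPa


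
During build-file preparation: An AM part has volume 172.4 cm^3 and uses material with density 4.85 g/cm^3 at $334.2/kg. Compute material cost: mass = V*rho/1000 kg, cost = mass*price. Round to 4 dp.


Mass = 172.4*4.85/1000 = 0.83614 kg
Cost = 0.83614 * 334.2 = 279.438 $


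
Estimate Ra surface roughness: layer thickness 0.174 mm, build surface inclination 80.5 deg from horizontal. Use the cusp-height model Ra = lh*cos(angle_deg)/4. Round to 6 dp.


Ra = 0.174 * cos(80.5) / 4 = 0.00718 mm


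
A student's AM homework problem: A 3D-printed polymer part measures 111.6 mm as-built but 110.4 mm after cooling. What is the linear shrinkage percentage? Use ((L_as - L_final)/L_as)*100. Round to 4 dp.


Shrinkage = ((111.6-110.4)/111.6)*100 = 1.0753 %


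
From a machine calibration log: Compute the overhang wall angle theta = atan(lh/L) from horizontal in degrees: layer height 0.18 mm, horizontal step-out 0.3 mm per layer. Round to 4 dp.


angle = atan(0.18/0.3) = 30.9638 degrees


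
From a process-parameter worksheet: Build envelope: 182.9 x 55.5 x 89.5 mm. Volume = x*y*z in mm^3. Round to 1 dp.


V = 182.9 * 55.5 * 89.5 = 908510.0 mm^3


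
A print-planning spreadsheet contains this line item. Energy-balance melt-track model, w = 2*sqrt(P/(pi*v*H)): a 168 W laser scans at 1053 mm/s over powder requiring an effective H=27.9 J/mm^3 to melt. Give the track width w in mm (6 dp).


w = 2*sqrt(168/(pi*1053*27.9)) = 0.085328 mm


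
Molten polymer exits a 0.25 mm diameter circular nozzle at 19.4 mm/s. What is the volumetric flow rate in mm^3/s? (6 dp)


A = pi*(0.25/2)^2 = 0.04908739 mm^2
Q = 0.04908739 * 19.4 = 0.952295 mm^3/s


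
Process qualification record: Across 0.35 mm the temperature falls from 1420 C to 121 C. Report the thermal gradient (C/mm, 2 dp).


G = (1420-121)/0.35 = 3711.43 C/mm


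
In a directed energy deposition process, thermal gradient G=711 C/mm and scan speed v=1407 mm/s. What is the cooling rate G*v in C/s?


CR = 711 * 1407 = 1000377 C/s


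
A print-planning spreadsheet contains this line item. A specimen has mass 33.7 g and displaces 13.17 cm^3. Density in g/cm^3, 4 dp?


rho = 33.7 / 13.17 = 2.5588 g/cm^3


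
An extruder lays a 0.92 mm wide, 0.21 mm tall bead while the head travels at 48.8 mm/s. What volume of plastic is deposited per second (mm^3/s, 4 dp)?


Rate = 0.92 * 0.21 * 48.8 = 9.4282 mm^3/s


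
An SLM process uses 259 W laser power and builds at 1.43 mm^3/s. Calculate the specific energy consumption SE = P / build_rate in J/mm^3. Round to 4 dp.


SE = 259 / 1.43 = 181.1189 J/mm^3


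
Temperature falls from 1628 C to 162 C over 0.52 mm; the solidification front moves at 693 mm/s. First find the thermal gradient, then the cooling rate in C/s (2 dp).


G = (1628-162)/0.52 = 2819.23076923 C/mm
CR = 2819.23076923 * 693 = 1953726.92 C/s


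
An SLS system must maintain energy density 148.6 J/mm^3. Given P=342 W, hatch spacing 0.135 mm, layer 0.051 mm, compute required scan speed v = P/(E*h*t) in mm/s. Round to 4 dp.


v = 342 / (148.6*0.135*0.051) = 334.2746 mm/s


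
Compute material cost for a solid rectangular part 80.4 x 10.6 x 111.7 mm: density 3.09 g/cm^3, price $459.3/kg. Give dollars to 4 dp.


V = 80.4 * 10.6 * 111.7 = 95195.208 mm^3 = 95.195208 cm^3
Mass = 95.195208 * 3.09 / 1000 = 0.29415319 kg
Cost = 0.29415319 * 459.3 = 135.1046 $


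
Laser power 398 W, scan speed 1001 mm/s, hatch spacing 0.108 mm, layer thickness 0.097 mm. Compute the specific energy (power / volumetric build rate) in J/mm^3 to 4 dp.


Build rate = 1001 * 0.108 * 0.097 = 10.486476 mm^3/s
SE = 398 / 10.486476 = 37.9536 J/mm^3


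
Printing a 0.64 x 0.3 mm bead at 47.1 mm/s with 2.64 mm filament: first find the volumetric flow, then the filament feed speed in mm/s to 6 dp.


Q = 0.64 * 0.3 * 47.1 = 9.0432 mm^3/s
A_fil = pi*(2.64/2)^2 = 5.47391104 mm^2
v_feed = 9.0432 / 5.47391104 = 1.652055 mm/s


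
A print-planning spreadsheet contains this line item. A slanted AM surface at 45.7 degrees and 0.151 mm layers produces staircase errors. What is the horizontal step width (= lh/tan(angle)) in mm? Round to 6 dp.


step = 0.151 / tan(45.7) = 0.147355 mm


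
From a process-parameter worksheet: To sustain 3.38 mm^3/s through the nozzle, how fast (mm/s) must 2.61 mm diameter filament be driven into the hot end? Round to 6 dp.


A = pi*(2.61/2)^2 = 5.350211
v = 3.38 / 5.350211 = 0.631751 mm/s


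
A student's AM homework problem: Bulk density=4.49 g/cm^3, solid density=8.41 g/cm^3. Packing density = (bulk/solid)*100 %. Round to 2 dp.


Packing = (4.49/8.41)*100 = 53.39 %


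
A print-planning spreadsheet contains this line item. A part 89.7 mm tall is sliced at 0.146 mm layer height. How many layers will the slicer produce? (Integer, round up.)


Layers = ceil(89.7/0.146) = 615


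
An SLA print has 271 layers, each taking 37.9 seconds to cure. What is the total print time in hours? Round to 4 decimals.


t = 271 * 37.9 / 3600 = 2.853 hrs


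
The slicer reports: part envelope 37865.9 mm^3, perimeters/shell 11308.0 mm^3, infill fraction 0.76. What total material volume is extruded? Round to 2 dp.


V_infill = (37865.9 - 11308.0) * 0.76 = 20184.0
V_total = 11308.0 + 20184.0 = 31492.0 mm^3


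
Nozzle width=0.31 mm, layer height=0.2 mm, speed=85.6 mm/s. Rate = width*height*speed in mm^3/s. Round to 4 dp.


Rate = 0.31 * 0.2 * 85.6 = 5.3072 mm^3/s


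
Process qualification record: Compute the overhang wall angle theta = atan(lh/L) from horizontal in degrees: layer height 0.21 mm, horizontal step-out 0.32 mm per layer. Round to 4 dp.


angle = atan(0.21/0.32) = 33.2749 degrees


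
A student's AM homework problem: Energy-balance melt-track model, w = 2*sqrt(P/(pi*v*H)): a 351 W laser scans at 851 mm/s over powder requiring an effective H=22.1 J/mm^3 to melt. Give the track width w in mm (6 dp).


w = 2*sqrt(351/(pi*851*22.1)) = 0.154151 mm


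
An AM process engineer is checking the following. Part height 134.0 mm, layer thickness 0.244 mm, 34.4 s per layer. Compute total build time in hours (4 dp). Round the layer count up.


Layers = ceil(134.0/0.244) = 550
t = 550 * 34.4 / 3600 = 5.2556 hrs


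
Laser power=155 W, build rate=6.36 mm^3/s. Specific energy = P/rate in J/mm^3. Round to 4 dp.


SE = 155 / 6.36 = 24.3711 J/mm^3


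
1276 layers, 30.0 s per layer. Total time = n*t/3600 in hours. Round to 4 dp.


t = 1276 * 30.0 / 3600 = 10.6333 hrs


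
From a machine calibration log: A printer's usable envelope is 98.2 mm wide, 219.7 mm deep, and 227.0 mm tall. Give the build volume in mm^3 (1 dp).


V = 98.2 * 219.7 * 227.0 = 4897420.6 mm^3


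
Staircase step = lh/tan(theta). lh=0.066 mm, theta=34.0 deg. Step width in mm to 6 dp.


step = 0.066 / tan(34.0) = 0.097849 mm


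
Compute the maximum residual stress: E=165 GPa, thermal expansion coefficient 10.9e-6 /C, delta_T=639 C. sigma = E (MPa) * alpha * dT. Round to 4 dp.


sigma = 165*1000 * 10.9e-6 * 639 = 1149.2415 MPa


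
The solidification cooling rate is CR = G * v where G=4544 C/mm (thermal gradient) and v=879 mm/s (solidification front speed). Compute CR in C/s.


CR = 4544 * 879 = 3994176 C/s


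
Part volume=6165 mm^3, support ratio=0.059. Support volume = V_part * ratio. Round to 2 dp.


V_support = 6165 * 0.059 = 363.74 mm^3


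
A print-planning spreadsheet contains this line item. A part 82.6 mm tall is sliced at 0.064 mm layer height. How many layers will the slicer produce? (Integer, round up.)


Layers = ceil(82.6/0.064) = 1291


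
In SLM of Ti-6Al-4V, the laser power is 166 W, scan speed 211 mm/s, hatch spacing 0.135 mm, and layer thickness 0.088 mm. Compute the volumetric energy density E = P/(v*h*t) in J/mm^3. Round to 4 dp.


E = 166 / (211*0.135*0.088) = 66.2231 J/mm^3


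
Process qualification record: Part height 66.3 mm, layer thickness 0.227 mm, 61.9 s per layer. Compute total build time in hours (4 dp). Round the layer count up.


Layers = ceil(66.3/0.227) = 293
t = 293 * 61.9 / 3600 = 5.038 hrs


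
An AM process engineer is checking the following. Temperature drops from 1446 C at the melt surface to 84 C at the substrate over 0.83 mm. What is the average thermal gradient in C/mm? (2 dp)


G = (1446-84)/0.83 = 1640.96 C/mm


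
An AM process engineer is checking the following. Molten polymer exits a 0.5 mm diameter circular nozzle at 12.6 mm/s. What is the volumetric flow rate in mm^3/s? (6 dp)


A = pi*(0.5/2)^2 = 0.19634954 mm^2
Q = 0.19634954 * 12.6 = 2.474004 mm^3/s


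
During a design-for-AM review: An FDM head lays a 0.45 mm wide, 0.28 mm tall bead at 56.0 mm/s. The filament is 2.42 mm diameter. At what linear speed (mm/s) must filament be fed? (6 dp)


Q = 0.45 * 0.28 * 56.0 = 7.056 mm^3/s
A_fil = pi*(2.42/2)^2 = 4.5996058 mm^2
v_feed = 7.056 / 4.5996058 = 1.534045 mm/s


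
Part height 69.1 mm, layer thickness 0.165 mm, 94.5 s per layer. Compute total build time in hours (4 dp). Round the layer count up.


Layers = ceil(69.1/0.165) = 419
t = 419 * 94.5 / 3600 = 10.9988 hrs


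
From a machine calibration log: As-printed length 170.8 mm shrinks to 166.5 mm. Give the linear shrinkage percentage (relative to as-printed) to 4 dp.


Shrinkage = ((170.8-166.5)/170.8)*100 = 2.5176 %


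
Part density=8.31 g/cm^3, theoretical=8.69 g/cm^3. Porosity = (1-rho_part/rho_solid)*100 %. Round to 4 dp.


Porosity = (1-8.31/8.69)*100 = 4.3728 %


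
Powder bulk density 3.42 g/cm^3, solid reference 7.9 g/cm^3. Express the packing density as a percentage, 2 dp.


Packing = (3.42/7.9)*100 = 43.29 %


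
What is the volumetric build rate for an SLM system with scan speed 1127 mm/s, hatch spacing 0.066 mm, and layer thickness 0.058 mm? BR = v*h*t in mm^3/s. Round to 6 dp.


Rate = 1127 * 0.066 * 0.058 = 4.314156 mm^3/s


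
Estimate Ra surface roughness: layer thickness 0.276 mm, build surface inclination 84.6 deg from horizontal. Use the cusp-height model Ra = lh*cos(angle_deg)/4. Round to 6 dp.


Ra = 0.276 * cos(84.6) / 4 = 0.006493 mm


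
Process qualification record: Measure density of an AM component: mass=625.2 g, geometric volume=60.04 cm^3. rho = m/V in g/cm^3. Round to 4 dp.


rho = 625.2 / 60.04 = 10.4131 g/cm^3


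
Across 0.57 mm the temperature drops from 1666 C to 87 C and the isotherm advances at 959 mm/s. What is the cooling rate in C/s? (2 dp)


G = (1666-87)/0.57 = 2770.1754386 C/mm
CR = 2770.1754386 * 959 = 2656598.25 C/s


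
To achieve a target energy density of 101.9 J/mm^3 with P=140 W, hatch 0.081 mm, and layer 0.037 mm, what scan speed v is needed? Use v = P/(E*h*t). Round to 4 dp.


v = 140 / (101.9*0.081*0.037) = 458.4237 mm/s


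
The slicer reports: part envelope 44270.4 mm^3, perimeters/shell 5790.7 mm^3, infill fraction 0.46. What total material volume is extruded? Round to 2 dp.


V_infill = (44270.4 - 5790.7) * 0.46 = 17700.66
V_total = 5790.7 + 17700.66 = 23491.36 mm^3


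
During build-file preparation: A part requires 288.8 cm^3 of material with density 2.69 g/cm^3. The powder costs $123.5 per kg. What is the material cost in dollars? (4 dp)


Mass = 288.8*2.69/1000 = 0.776872 kg
Cost = 0.776872 * 123.5 = 95.9437 $


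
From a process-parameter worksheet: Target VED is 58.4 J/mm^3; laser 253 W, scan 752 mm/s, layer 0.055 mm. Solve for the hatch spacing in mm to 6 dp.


h = 253 / (58.4*752*0.055) = 0.104744 mm


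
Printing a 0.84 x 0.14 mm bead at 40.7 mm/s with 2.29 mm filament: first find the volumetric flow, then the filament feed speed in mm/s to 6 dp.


Q = 0.84 * 0.14 * 40.7 = 4.78632 mm^3/s
A_fil = pi*(2.29/2)^2 = 4.11870651 mm^2
v_feed = 4.78632 / 4.11870651 = 1.162093 mm/s


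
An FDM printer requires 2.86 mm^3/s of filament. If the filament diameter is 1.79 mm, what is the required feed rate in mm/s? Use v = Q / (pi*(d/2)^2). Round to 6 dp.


A = pi*(1.79/2)^2 = 2.516494
v = 2.86 / 2.516494 = 1.136502 mm/s


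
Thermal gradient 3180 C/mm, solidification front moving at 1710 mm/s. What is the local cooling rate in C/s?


CR = 3180 * 1710 = 5437800 C/s


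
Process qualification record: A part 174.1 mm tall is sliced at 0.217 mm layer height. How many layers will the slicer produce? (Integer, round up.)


Layers = ceil(174.1/0.217) = 803


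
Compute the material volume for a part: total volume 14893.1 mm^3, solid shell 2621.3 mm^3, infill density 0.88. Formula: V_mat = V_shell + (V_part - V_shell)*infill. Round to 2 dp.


V_infill = (14893.1 - 2621.3) * 0.88 = 10799.18
V_total = 2621.3 + 10799.18 = 13420.48 mm^3


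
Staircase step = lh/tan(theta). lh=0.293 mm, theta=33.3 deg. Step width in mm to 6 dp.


step = 0.293 / tan(33.3) = 0.44605 mm


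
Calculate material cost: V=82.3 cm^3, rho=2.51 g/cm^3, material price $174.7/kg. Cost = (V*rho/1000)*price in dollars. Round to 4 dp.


Mass = 82.3*2.51/1000 = 0.206573 kg
Cost = 0.206573 * 174.7 = 36.0883 $


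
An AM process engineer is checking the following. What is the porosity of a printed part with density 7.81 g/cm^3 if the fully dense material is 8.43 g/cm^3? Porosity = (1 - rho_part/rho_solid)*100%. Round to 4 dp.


Porosity = (1-7.81/8.43)*100 = 7.3547 %


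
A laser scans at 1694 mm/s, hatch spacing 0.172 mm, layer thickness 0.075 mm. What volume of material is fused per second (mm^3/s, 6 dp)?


Rate = 1694 * 0.172 * 0.075 = 21.8526 mm^3/s


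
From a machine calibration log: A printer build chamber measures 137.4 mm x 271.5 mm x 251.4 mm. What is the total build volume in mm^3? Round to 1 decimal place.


V = 137.4 * 271.5 * 251.4 = 9378250.7 mm^3


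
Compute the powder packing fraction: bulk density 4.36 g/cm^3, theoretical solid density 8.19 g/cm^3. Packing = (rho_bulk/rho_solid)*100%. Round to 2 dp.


Packing = (4.36/8.19)*100 = 53.24 %


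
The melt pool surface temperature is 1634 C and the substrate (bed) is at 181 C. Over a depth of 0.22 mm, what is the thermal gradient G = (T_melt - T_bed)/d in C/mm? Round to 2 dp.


G = (1634-181)/0.22 = 6604.55 C/mm


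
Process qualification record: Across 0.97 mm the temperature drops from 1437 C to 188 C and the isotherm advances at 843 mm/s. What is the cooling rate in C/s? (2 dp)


G = (1437-188)/0.97 = 1287.62886598 C/mm
CR = 1287.62886598 * 843 = 1085471.13 C/s


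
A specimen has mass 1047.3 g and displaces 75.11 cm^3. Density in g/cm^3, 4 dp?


rho = 1047.3 / 75.11 = 13.9435 g/cm^3


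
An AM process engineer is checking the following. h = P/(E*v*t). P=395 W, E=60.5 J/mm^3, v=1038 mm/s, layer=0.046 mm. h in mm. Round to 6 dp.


h = 395 / (60.5*1038*0.046) = 0.136737 mm


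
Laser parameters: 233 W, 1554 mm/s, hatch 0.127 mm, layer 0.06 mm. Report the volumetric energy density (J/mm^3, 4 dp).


E = 233 / (1554*0.127*0.06) = 19.6766 J/mm^3


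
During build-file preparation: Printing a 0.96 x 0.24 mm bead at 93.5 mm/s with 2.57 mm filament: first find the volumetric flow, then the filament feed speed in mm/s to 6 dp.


Q = 0.96 * 0.24 * 93.5 = 21.5424 mm^3/s
A_fil = pi*(2.57/2)^2 = 5.18747633 mm^2
v_feed = 21.5424 / 5.18747633 = 4.152771 mm/s


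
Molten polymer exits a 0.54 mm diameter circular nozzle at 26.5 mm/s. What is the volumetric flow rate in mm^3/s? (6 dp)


A = pi*(0.54/2)^2 = 0.2290221 mm^2
Q = 0.2290221 * 26.5 = 6.069086 mm^3/s


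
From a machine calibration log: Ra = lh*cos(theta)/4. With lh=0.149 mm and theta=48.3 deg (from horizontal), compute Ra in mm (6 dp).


Ra = 0.149 * cos(48.3) / 4 = 0.02478 mm


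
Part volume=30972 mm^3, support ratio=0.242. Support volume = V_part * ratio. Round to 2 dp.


V_support = 30972 * 0.242 = 7495.22 mm^3


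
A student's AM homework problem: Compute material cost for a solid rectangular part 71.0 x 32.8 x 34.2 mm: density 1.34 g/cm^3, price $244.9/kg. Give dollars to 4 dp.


V = 71.0 * 32.8 * 34.2 = 79644.96 mm^3 = 79.64496 cm^3
Mass = 79.64496 * 1.34 / 1000 = 0.10672425 kg
Cost = 0.10672425 * 244.9 = 26.1368 $


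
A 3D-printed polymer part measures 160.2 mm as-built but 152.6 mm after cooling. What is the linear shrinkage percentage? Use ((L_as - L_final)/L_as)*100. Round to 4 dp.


Shrinkage = ((160.2-152.6)/160.2)*100 = 4.7441 %


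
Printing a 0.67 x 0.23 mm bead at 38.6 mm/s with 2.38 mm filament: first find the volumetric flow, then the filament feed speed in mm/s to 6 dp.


Q = 0.67 * 0.23 * 38.6 = 5.94826 mm^3/s
A_fil = pi*(2.38/2)^2 = 4.44880936 mm^2
v_feed = 5.94826 / 4.44880936 = 1.337045 mm/s


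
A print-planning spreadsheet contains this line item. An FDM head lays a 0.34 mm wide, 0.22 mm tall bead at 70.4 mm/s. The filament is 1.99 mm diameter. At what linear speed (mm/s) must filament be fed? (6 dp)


Q = 0.34 * 0.22 * 70.4 = 5.26592 mm^3/s
A_fil = pi*(1.99/2)^2 = 3.11025527 mm^2
v_feed = 5.26592 / 3.11025527 = 1.693083 mm/s


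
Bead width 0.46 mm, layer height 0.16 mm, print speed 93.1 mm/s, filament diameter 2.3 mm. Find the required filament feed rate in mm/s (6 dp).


Q = 0.46 * 0.16 * 93.1 = 6.85216 mm^3/s
A_fil = pi*(2.3/2)^2 = 4.15475628 mm^2
v_feed = 6.85216 / 4.15475628 = 1.649233 mm/s


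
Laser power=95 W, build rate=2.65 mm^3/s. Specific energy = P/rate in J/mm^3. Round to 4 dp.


SE = 95 / 2.65 = 35.8491 J/mm^3


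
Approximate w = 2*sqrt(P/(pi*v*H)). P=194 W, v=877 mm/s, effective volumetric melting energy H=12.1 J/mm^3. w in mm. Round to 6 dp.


w = 2*sqrt(194/(pi*877*12.1)) = 0.152568 mm


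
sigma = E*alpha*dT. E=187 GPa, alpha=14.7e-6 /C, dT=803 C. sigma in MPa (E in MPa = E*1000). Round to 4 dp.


sigma = 187*1000 * 14.7e-6 * 803 = 2207.3667 MPa


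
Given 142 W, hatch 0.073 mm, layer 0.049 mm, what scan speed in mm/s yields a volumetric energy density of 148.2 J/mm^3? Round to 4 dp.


v = 142 / (148.2*0.073*0.049) = 267.8682 mm/s


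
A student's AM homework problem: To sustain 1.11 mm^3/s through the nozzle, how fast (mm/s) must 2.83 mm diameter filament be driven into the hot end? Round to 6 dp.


A = pi*(2.83/2)^2 = 6.290175
v = 1.11 / 6.290175 = 0.176466 mm/s


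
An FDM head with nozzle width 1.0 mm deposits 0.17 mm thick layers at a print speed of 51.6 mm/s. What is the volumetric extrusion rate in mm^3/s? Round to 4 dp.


Rate = 1.0 * 0.17 * 51.6 = 8.772 mm^3/s


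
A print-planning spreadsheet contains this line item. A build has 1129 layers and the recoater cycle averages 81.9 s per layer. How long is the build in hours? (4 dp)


t = 1129 * 81.9 / 3600 = 25.6848 hrs


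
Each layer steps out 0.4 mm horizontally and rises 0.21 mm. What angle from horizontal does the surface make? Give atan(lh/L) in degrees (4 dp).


angle = atan(0.21/0.4) = 27.6995 degrees


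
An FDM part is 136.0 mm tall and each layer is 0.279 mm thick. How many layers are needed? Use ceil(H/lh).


Layers = ceil(136.0/0.279) = 488


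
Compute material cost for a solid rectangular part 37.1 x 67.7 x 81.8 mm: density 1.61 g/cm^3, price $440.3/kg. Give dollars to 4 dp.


V = 37.1 * 67.7 * 81.8 = 205454.606 mm^3 = 205.454606 cm^3
Mass = 205.454606 * 1.61 / 1000 = 0.33078192 kg
Cost = 0.33078192 * 440.3 = 145.6433 $


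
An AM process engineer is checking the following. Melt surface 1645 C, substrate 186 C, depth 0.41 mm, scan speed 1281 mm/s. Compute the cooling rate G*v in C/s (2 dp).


G = (1645-186)/0.41 = 3558.53658537 C/mm
CR = 3558.53658537 * 1281 = 4558485.37 C/s


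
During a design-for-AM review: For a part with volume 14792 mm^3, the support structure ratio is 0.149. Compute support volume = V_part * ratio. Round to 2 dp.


V_support = 14792 * 0.149 = 2204.01 mm^3


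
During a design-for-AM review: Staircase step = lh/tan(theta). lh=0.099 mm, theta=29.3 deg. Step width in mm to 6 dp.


step = 0.099 / tan(29.3) = 0.176416 mm


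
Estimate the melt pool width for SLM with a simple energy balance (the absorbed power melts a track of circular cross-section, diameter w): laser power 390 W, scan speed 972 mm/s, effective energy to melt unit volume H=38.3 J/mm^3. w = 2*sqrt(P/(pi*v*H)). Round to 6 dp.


w = 2*sqrt(390/(pi*972*38.3)) = 0.115493 mm


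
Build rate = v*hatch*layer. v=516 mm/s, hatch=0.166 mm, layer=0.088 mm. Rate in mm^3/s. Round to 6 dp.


Rate = 516 * 0.166 * 0.088 = 7.537728 mm^3/s


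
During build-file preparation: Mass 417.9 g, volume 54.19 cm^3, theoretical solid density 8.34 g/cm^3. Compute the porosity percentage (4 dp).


rho_part = 417.9 / 54.19 = 7.71175494 g/cm^3
Porosity = (1 - 7.71175494/8.34)*100 = 7.5329 %


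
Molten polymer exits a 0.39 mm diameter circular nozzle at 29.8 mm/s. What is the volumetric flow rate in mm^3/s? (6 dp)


A = pi*(0.39/2)^2 = 0.11945906 mm^2
Q = 0.11945906 * 29.8 = 3.55988 mm^3/s


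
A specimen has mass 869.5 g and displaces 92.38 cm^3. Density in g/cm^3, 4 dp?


rho = 869.5 / 92.38 = 9.4122 g/cm^3


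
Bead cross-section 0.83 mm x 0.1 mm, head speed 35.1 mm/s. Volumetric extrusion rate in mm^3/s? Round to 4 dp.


Rate = 0.83 * 0.1 * 35.1 = 2.9133 mm^3/s


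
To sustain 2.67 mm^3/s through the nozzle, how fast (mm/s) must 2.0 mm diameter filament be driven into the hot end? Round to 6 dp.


A = pi*(2.0/2)^2 = 3.141593
v = 2.67 / 3.141593 = 0.849887 mm/s


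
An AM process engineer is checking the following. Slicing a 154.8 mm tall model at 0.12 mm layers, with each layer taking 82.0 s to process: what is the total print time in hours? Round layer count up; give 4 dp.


Layers = ceil(154.8/0.12) = 1290
t = 1290 * 82.0 / 3600 = 29.3833 hrs


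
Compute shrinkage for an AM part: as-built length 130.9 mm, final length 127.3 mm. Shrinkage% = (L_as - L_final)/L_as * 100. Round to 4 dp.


Shrinkage = ((130.9-127.3)/130.9)*100 = 2.7502 %


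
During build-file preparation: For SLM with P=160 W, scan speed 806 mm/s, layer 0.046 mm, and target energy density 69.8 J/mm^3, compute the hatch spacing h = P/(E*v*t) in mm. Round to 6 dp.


h = 160 / (69.8*806*0.046) = 0.061826 mm


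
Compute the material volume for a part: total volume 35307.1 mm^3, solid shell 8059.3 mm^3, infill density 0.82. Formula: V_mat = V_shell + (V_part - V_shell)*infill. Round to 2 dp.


V_infill = (35307.1 - 8059.3) * 0.82 = 22343.2
V_total = 8059.3 + 22343.2 = 30402.5 mm^3


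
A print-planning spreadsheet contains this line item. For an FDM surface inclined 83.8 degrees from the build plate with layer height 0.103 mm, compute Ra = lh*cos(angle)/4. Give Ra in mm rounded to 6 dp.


Ra = 0.103 * cos(83.8) / 4 = 0.002781 mm


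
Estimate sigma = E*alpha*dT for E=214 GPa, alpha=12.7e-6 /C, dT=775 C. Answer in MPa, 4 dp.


sigma = 214*1000 * 12.7e-6 * 775 = 2106.295 MPa


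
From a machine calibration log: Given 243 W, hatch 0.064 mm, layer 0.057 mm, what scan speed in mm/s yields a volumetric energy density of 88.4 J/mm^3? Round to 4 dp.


v = 243 / (88.4*0.064*0.057) = 753.5276 mm/s


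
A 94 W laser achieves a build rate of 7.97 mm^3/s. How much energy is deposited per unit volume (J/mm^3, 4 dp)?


SE = 94 / 7.97 = 11.7942 J/mm^3


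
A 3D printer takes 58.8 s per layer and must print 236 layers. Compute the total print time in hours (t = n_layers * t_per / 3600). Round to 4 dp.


t = 236 * 58.8 / 3600 = 3.8547 hrs


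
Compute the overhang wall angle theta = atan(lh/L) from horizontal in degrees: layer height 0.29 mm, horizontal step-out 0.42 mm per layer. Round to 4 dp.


angle = atan(0.29/0.42) = 34.6242 degrees


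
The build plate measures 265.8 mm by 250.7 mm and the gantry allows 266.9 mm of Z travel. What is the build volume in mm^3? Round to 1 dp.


V = 265.8 * 250.7 * 266.9 = 17785164.4 mm^3


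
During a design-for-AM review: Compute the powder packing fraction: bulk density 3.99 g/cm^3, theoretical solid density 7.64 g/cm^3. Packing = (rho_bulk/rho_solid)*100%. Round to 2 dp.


Packing = (3.99/7.64)*100 = 52.23 %


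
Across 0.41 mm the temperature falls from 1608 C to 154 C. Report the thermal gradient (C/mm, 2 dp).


G = (1608-154)/0.41 = 3546.34 C/mm


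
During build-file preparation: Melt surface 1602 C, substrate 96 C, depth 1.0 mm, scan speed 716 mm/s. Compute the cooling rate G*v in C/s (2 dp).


G = (1602-96)/1.0 = 1506.0 C/mm
CR = 1506.0 * 716 = 1078296.0 C/s


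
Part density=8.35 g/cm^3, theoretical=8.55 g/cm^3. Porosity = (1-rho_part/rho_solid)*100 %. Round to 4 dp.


Porosity = (1-8.35/8.55)*100 = 2.3392 %


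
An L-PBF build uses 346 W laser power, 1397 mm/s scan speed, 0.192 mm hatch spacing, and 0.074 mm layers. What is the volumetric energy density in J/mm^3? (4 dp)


E = 346 / (1397*0.192*0.074) = 17.432 J/mm^3


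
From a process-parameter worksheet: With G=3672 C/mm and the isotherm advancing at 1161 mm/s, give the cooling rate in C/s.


CR = 3672 * 1161 = 4263192 C/s


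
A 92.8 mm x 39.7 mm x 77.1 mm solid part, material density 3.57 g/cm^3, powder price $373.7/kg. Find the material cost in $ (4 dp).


V = 92.8 * 39.7 * 77.1 = 284048.736 mm^3 = 284.048736 cm^3
Mass = 284.048736 * 3.57 / 1000 = 1.01405399 kg
Cost = 1.01405399 * 373.7 = 378.952 $


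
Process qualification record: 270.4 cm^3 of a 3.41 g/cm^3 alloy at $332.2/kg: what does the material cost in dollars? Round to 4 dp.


Mass = 270.4*3.41/1000 = 0.922064 kg
Cost = 0.922064 * 332.2 = 306.3097 $


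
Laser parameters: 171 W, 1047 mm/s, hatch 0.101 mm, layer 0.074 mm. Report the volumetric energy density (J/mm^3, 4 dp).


E = 171 / (1047*0.101*0.074) = 21.8523 J/mm^3


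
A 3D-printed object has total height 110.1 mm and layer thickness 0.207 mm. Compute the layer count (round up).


Layers = ceil(110.1/0.207) = 532


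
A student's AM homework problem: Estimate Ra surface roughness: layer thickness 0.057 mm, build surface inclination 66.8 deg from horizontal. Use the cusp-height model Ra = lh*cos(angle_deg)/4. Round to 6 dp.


Ra = 0.057 * cos(66.8) / 4 = 0.005614 mm


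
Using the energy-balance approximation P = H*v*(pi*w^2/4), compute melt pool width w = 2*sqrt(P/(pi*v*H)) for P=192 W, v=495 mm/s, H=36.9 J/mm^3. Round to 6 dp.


w = 2*sqrt(192/(pi*495*36.9)) = 0.115688 mm


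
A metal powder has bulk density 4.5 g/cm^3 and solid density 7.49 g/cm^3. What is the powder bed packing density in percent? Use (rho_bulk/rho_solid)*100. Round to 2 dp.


Packing = (4.5/7.49)*100 = 60.08 %


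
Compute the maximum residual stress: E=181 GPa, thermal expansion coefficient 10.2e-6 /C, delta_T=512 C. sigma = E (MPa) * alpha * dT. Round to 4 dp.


sigma = 181*1000 * 10.2e-6 * 512 = 945.2544 MPa


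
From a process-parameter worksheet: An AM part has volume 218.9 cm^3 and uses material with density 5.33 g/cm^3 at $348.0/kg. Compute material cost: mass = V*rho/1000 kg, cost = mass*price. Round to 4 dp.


Mass = 218.9*5.33/1000 = 1.166737 kg
Cost = 1.166737 * 348.0 = 406.0245 $


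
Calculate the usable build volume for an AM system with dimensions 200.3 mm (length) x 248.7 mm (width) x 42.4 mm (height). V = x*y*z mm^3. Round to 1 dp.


V = 200.3 * 248.7 * 42.4 = 2112139.5 mm^3


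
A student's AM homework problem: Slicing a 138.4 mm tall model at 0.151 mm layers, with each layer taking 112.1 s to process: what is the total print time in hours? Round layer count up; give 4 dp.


Layers = ceil(138.4/0.151) = 917
t = 917 * 112.1 / 3600 = 28.5544 hrs


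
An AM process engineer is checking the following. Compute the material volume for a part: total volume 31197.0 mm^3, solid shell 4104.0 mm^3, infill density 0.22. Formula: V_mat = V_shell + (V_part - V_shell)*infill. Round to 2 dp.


V_infill = (31197.0 - 4104.0) * 0.22 = 5960.46
V_total = 4104.0 + 5960.46 = 10064.46 mm^3


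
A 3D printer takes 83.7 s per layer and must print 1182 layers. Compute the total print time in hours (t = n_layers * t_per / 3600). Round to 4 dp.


t = 1182 * 83.7 / 3600 = 27.4815 hrs


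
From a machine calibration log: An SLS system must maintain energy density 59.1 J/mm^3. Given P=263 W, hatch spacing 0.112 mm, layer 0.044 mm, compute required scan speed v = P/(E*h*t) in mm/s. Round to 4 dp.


v = 263 / (59.1*0.112*0.044) = 903.0204 mm/s


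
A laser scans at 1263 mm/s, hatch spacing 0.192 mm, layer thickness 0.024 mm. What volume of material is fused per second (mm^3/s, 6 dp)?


Rate = 1263 * 0.192 * 0.024 = 5.819904 mm^3/s


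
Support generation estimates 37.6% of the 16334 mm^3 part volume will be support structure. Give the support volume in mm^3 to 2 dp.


V_support = 16334 * 0.376 = 6141.58 mm^3


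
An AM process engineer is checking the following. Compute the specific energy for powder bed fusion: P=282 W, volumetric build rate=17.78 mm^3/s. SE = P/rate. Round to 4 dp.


SE = 282 / 17.78 = 15.8605 J/mm^3


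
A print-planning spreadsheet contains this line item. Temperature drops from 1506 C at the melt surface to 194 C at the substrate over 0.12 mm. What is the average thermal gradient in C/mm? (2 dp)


G = (1506-194)/0.12 = 10933.33 C/mm


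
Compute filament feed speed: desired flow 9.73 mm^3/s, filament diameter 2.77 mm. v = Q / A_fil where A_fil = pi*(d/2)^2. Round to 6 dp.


A = pi*(2.77/2)^2 = 6.026282
v = 9.73 / 6.026282 = 1.614594 mm/s


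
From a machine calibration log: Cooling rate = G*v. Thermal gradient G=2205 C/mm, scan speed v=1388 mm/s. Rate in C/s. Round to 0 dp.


CR = 2205 * 1388 = 3060540 C/s


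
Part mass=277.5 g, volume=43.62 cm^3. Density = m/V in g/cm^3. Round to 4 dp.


rho = 277.5 / 43.62 = 6.3618 g/cm^3


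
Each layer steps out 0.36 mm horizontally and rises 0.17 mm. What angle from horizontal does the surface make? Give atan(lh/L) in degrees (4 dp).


angle = atan(0.17/0.36) = 25.2777 degrees


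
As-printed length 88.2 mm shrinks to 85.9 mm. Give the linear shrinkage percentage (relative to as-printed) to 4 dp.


Shrinkage = ((88.2-85.9)/88.2)*100 = 2.6077 %


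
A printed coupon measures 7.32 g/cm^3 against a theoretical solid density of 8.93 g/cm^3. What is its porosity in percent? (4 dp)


Porosity = (1-7.32/8.93)*100 = 18.0291 %


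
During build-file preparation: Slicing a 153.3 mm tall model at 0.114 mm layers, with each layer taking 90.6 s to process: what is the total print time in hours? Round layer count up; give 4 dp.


Layers = ceil(153.3/0.114) = 1345
t = 1345 * 90.6 / 3600 = 33.8492 hrs


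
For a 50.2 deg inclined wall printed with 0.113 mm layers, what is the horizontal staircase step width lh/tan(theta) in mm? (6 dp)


step = 0.113 / tan(50.2) = 0.094148 mm


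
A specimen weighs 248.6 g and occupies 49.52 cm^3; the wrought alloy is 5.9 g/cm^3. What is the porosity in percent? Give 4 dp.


rho_part = 248.6 / 49.52 = 5.02019386 g/cm^3
Porosity = (1 - 5.02019386/5.9)*100 = 14.912 %


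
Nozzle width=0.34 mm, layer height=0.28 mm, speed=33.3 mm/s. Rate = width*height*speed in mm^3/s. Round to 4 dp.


Rate = 0.34 * 0.28 * 33.3 = 3.1702 mm^3/s


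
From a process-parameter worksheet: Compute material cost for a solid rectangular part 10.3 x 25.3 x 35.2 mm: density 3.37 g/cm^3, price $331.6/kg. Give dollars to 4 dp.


V = 10.3 * 25.3 * 35.2 = 9172.768 mm^3 = 9.172768 cm^3
Mass = 9.172768 * 3.37 / 1000 = 0.03091223 kg
Cost = 0.03091223 * 331.6 = 10.2505 $


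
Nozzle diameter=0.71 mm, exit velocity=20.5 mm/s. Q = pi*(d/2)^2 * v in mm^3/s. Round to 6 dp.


A = pi*(0.71/2)^2 = 0.39591921 mm^2
Q = 0.39591921 * 20.5 = 8.116344 mm^3/s


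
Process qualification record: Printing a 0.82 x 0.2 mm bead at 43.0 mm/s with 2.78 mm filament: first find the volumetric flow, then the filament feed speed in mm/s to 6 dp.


Q = 0.82 * 0.2 * 43.0 = 7.052 mm^3/s
A_fil = pi*(2.78/2)^2 = 6.06987117 mm^2
v_feed = 7.052 / 6.06987117 = 1.161804 mm/s


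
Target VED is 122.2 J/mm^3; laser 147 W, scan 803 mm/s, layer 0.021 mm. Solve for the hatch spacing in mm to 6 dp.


h = 147 / (122.2*803*0.021) = 0.071336 mm


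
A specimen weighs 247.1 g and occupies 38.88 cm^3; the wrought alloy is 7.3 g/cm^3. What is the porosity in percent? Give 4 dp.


rho_part = 247.1 / 38.88 = 6.35545267 g/cm^3
Porosity = (1 - 6.35545267/7.3)*100 = 12.939 %


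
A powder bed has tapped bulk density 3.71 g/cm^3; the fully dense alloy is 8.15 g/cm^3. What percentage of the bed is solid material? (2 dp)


Packing = (3.71/8.15)*100 = 45.52 %


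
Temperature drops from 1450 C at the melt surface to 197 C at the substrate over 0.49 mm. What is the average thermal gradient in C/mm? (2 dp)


G = (1450-197)/0.49 = 2557.14 C/mm


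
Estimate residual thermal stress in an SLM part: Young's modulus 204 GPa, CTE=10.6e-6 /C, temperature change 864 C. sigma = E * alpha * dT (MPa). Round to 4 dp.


sigma = 204*1000 * 10.6e-6 * 864 = 1868.3136 MPa


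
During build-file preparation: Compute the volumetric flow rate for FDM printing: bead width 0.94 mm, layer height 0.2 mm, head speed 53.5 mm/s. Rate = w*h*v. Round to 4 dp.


Rate = 0.94 * 0.2 * 53.5 = 10.058 mm^3/s


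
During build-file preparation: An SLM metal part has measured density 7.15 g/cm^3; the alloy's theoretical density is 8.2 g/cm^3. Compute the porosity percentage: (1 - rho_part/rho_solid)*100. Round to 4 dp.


Porosity = (1-7.15/8.2)*100 = 12.8049 %


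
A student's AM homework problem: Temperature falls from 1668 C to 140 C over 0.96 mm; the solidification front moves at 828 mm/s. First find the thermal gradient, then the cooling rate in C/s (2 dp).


G = (1668-140)/0.96 = 1591.66666667 C/mm
CR = 1591.66666667 * 828 = 1317900.0 C/s


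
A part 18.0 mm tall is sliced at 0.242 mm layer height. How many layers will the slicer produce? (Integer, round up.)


Layers = ceil(18.0/0.242) = 75


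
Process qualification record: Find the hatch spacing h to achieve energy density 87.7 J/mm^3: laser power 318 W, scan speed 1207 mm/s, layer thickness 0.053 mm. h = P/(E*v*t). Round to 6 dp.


h = 318 / (87.7*1207*0.053) = 0.056682 mm


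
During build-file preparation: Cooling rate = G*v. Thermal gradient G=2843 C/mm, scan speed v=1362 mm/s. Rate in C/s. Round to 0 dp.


CR = 2843 * 1362 = 3872166 C/s


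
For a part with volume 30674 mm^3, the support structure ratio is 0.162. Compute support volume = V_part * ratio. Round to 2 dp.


V_support = 30674 * 0.162 = 4969.19 mm^3


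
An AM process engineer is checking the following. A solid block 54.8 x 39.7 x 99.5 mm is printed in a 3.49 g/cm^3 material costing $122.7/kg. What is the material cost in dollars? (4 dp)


V = 54.8 * 39.7 * 99.5 = 216468.22 mm^3 = 216.46822 cm^3
Mass = 216.46822 * 3.49 / 1000 = 0.75547409 kg
Cost = 0.75547409 * 122.7 = 92.6967 $


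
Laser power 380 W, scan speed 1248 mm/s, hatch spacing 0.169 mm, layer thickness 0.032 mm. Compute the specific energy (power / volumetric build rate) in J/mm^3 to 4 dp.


Build rate = 1248 * 0.169 * 0.032 = 6.749184 mm^3/s
SE = 380 / 6.749184 = 56.3031 J/mm^3


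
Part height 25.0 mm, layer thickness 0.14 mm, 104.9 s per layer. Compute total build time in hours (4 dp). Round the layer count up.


Layers = ceil(25.0/0.14) = 179
t = 179 * 104.9 / 3600 = 5.2159 hrs


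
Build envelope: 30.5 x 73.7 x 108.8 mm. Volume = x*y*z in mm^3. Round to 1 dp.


V = 30.5 * 73.7 * 108.8 = 244566.1 mm^3


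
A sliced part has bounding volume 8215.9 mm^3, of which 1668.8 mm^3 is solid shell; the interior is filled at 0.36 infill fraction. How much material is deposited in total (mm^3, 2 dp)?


V_infill = (8215.9 - 1668.8) * 0.36 = 2356.96
V_total = 1668.8 + 2356.96 = 4025.76 mm^3


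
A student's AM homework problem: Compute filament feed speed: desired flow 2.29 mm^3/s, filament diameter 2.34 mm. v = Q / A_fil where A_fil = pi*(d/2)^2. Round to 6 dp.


A = pi*(2.34/2)^2 = 4.300526
v = 2.29 / 4.300526 = 0.532493 mm/s


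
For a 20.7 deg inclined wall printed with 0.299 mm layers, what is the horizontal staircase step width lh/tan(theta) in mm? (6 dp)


step = 0.299 / tan(20.7) = 0.791281 mm


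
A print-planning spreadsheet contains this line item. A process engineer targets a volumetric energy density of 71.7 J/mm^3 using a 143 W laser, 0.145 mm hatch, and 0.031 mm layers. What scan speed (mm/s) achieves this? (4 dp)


v = 143 / (71.7*0.145*0.031) = 443.6977 mm/s


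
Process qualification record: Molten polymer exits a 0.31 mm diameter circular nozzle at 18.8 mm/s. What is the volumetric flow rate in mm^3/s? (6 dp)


A = pi*(0.31/2)^2 = 0.07547676 mm^2
Q = 0.07547676 * 18.8 = 1.418963 mm^3/s


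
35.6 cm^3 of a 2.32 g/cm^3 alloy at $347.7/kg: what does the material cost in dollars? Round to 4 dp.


Mass = 35.6*2.32/1000 = 0.082592 kg
Cost = 0.082592 * 347.7 = 28.7172 $


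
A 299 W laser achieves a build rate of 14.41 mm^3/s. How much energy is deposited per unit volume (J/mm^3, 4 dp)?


SE = 299 / 14.41 = 20.7495 J/mm^3


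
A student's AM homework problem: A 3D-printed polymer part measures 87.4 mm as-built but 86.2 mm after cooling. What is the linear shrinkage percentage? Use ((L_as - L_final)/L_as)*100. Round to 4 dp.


Shrinkage = ((87.4-86.2)/87.4)*100 = 1.373 %


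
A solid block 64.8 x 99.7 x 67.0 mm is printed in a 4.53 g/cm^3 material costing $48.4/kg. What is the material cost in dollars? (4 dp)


V = 64.8 * 99.7 * 67.0 = 432857.52 mm^3 = 432.85752 cm^3
Mass = 432.85752 * 4.53 / 1000 = 1.96084457 kg
Cost = 1.96084457 * 48.4 = 94.9049 $


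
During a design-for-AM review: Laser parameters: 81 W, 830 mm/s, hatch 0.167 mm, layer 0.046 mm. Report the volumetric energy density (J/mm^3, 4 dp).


E = 81 / (830*0.167*0.046) = 12.7038 J/mm^3


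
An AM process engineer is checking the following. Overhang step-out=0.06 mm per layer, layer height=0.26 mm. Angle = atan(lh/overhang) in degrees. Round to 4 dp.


angle = atan(0.26/0.06) = 77.0054 degrees


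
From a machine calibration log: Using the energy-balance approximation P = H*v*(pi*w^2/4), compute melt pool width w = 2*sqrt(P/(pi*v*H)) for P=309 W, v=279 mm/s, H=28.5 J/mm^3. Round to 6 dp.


w = 2*sqrt(309/(pi*279*28.5)) = 0.222438 mm
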